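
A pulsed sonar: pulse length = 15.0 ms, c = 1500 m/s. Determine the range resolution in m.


dR = c*tau/2 = 1500 * 15.0e-3 / 2 = 11.25

11.25 m


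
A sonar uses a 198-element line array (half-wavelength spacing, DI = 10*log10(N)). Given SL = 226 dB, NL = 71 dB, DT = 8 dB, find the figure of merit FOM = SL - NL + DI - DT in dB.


Step 1: DI = 10*log10(198) = 22.97 dB
Step 2: FOM = SL - NL + DI - DT = 226 - 71 + 22.97 - 8 = 169.97

169.97 dB


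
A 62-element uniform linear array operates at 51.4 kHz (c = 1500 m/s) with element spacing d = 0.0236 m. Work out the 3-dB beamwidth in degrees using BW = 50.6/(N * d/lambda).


Step 1: lambda = 1500/51400 = 0.02918 m
Step 2: d/lambda = 0.0236/0.02918 = 0.8088
Step 3: BW = 50.6/(N * d/lambda) = 50.6/(62 * 0.8088) = 1.01

1.01 deg


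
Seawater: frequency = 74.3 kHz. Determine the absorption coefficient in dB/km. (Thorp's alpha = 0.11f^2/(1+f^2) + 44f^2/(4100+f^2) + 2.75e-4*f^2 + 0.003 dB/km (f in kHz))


f^2 = 5520.49
alpha = 0.11*5520.49/(1+5520.49) + 44*5520.49/(4100+5520.49) + 2.75e-4*5520.49 + 0.003 = 26.879

26.879 dB/km


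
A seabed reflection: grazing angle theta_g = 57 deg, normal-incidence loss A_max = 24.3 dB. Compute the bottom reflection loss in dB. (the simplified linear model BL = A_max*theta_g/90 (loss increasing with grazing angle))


BL = A_max * theta_g / 90 = 24.3 * 57 / 90 = 15.39

15.39 dB


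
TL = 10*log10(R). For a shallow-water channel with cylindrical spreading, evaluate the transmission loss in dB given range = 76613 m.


TL = 10*log10(76613) = 48.84

48.84 dB


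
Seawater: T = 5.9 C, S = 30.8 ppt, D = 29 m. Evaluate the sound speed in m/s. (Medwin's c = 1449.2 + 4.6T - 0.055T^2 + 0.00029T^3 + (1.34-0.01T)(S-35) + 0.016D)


1469.57 m/s


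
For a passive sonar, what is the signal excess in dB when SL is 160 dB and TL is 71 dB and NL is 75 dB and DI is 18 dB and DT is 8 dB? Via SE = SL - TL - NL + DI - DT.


SE = SL - TL - NL + DI - DT = 160 - 71 - 75 + 18 - 8 = 24

24 dB


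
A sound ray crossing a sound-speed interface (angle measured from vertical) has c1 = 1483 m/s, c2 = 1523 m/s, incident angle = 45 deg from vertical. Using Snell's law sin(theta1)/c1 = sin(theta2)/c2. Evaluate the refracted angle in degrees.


sin(theta2) = (c2/c1)*sin(theta1) = (1523/1483)*sin(45 deg) = 0.72618
theta2 = arcsin(0.72618) = 46.57

46.57 deg


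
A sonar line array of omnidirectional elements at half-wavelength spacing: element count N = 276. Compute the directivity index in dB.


DI = 10*log10(276) = 24.41

24.41 dB


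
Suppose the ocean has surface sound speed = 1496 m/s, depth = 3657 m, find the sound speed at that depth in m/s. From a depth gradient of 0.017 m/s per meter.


c = 1496 + 0.017 * 3657 = 1558.169

1558.169 m/s


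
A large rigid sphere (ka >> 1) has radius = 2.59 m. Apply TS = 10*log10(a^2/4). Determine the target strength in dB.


TS = 10*log10(2.59^2 / 4) = 10*log10(1.677025) = 2.25

2.25 dB


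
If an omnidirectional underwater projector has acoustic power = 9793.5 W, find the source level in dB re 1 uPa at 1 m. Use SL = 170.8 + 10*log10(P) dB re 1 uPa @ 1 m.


SL = 170.8 + 10*log10(9793.5) = 170.8 + 39.91 = 210.71

210.71 dB


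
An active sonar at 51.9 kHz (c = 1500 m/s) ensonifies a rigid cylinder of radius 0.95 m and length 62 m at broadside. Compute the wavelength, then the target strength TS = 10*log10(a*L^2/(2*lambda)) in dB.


Step 1: lambda = c/f = 1500/51900 = 0.0289 m
Step 2: TS = 10*log10(a*L^2/(2*lambda)) = 10*log10(0.95*62^2/(2*0.0289)) = 48.01

48.01 dB


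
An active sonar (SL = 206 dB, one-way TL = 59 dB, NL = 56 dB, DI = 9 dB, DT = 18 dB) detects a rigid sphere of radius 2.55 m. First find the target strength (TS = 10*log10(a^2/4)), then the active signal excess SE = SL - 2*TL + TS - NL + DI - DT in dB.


Step 1: TS = 10*log10(2.55^2/4) = 2.11 dB
Step 2: SE = SL - 2*TL + TS - NL + DI - DT = 206 - 2*59 + (2.11) - 56 + 9 - 18 = 25.11

25.11 dB


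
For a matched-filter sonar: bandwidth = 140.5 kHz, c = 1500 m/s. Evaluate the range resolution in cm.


0.53 cm


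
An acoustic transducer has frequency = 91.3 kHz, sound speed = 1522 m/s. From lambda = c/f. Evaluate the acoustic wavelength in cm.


1.67 cm


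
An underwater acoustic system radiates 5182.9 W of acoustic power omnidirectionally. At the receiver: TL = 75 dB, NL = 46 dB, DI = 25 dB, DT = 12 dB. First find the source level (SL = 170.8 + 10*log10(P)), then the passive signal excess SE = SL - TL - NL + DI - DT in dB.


Step 1: SL = 170.8 + 10*log10(5182.9) = 207.95 dB
Step 2: SE = SL - TL - NL + DI - DT = 207.95 - 75 - 46 + 25 - 12 = 99.95

99.95 dB


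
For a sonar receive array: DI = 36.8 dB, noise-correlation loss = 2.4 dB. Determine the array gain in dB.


AG = DI - L_corr = 36.8 - 2.4 = 34.4

34.4 dB


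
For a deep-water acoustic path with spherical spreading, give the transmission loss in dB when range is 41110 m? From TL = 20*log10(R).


TL = 20*log10(41110) = 92.28

92.28 dB


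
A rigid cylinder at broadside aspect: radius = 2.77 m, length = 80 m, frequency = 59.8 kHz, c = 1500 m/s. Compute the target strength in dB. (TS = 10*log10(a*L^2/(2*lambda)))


lambda = 1500/59800 = 0.02508 m
TS = 10*log10(2.77*80^2/(2*0.02508)) = 55.48

55.48 dB


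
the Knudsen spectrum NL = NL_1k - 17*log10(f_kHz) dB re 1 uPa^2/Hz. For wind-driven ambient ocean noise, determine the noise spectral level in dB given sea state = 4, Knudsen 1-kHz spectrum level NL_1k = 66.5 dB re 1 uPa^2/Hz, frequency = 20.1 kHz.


NL = NL_1k - 17*log10(f_kHz) = 66.5 - 17*log10(20.1) = 66.5 - (22.15) = 44.35

44.35 dB


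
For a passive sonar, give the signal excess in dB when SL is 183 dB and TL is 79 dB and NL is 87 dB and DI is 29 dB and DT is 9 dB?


37 dB


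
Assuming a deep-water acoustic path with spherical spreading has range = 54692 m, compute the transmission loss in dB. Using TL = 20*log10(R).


94.76 dB


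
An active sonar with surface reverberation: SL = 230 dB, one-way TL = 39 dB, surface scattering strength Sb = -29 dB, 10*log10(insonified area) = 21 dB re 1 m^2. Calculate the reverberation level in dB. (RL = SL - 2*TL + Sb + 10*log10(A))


144 dB


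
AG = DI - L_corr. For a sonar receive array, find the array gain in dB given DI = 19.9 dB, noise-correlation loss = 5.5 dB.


AG = DI - L_corr = 19.9 - 5.5 = 14.4

14.4 dB


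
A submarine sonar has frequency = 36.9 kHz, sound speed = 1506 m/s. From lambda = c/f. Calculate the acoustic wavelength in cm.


lambda = c/f = 1506 / 36900 = 0.0408 m = 4.08 cm

4.08 cm


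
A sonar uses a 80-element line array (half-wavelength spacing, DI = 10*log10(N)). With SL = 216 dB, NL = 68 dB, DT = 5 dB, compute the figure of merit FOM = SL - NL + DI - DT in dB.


Step 1: DI = 10*log10(80) = 19.03 dB
Step 2: FOM = SL - NL + DI - DT = 216 - 68 + 19.03 - 5 = 162.03

162.03 dB


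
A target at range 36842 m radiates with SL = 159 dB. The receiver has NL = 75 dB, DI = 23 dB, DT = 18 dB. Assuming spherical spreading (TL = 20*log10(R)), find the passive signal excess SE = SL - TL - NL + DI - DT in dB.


Step 1: TL = 20*log10(36842) = 91.33 dB
Step 2: SE = 159 - 91.33 - 75 + 23 - 18 = -2.33

-2.33 dB


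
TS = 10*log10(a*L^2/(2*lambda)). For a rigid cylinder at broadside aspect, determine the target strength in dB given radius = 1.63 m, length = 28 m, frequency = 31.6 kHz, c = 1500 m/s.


lambda = 1500/31600 = 0.04747 m
TS = 10*log10(1.63*28^2/(2*0.04747)) = 41.29

41.29 dB


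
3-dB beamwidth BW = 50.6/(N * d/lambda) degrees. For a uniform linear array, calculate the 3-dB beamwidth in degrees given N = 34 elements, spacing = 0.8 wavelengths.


1.86 deg


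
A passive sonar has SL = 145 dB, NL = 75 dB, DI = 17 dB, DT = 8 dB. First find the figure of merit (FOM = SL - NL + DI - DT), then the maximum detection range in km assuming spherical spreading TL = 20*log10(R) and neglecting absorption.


Step 1: FOM = SL - NL + DI - DT = 145 - 75 + 17 - 8 = 79 dB
Step 2: at max range FOM = TL = 20*log10(R), so R = 10^(79/20) = 8912.51 m = 8.91 km

8.91 km


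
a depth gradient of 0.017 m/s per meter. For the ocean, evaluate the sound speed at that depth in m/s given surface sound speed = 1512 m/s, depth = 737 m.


c = 1512 + 0.017 * 737 = 1524.529

1524.529 m/s


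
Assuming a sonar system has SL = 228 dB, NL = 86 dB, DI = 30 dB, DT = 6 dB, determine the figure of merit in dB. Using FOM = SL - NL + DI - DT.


FOM = SL - NL + DI - DT = 228 - 86 + 30 - 6 = 166

166 dB


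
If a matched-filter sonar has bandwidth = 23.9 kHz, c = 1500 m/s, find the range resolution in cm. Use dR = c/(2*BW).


dR = c/(2*BW) = 1500 / (2 * 23.9e3) = 0.0314 m = 3.14 cm

3.14 cm


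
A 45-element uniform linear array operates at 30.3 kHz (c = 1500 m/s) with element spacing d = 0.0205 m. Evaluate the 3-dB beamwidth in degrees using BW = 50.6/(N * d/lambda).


Step 1: lambda = 1500/30300 = 0.0495 m
Step 2: d/lambda = 0.0205/0.0495 = 0.4141
Step 3: BW = 50.6/(N * d/lambda) = 50.6/(45 * 0.4141) = 2.72

2.72 deg


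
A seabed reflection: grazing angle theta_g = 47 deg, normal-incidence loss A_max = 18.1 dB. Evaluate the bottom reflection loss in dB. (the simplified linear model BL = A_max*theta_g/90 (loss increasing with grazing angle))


BL = A_max * theta_g / 90 = 18.1 * 47 / 90 = 9.45

9.45 dB


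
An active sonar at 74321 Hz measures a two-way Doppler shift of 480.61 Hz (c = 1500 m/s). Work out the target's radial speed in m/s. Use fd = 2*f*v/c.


From fd = 2*f*v/c, v = c*fd/(2*f) = 1500 * 480.61 / (2*74321) = 4.85

4.85 m/s


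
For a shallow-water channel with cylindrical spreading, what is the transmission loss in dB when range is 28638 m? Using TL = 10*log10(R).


TL = 10*log10(28638) = 44.57

44.57 dB


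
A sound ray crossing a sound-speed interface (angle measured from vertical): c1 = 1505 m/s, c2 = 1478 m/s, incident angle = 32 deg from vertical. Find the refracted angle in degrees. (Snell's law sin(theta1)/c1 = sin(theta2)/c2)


31.36 deg


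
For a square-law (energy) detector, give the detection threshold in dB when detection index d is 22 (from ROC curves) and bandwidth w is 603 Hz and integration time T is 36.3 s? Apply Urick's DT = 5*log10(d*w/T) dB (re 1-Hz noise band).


12.81 dB


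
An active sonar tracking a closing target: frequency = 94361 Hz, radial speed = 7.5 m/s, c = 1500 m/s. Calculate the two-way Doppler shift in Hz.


943.61 Hz


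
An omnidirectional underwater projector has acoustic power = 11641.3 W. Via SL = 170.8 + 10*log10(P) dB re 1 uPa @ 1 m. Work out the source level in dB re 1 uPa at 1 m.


211.46 dB


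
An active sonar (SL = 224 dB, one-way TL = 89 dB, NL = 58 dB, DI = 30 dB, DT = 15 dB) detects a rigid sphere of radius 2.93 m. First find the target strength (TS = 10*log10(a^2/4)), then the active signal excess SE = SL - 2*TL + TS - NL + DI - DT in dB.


Step 1: TS = 10*log10(2.93^2/4) = 3.32 dB
Step 2: SE = SL - 2*TL + TS - NL + DI - DT = 224 - 2*89 + (3.32) - 58 + 30 - 15 = 6.32

6.32 dB


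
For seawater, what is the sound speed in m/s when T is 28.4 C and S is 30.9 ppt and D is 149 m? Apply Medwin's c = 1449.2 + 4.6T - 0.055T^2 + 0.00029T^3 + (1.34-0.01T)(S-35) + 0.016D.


c = 1449.2 + 4.6*28.4 - 0.055*28.4^2 + 0.00029*28.4^3 + (1.34 - 0.01*28.4)*(30.9 - 35) + 0.016*149 = 1540.18

1540.18 m/s


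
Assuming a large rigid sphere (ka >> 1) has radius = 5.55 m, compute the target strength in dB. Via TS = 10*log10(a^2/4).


TS = 10*log10(5.55^2 / 4) = 10*log10(7.700625) = 8.87

8.87 dB


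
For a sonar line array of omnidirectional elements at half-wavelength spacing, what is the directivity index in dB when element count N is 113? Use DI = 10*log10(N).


20.53 dB


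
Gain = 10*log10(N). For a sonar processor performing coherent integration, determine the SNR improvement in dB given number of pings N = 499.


Gain = 10*log10(499) = 26.98

26.98 dB


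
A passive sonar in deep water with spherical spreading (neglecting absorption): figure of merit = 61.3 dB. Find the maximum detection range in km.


At max range FOM = TL, so 20*log10(R) = 61.3
R = 10^(61.3/20) = 1161.45 m = 1.16 km

1.16 km


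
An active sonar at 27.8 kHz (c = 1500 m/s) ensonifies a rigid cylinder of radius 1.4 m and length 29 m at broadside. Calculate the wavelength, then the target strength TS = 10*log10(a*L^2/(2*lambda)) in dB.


Step 1: lambda = c/f = 1500/27800 = 0.05396 m
Step 2: TS = 10*log10(a*L^2/(2*lambda)) = 10*log10(1.4*29^2/(2*0.05396)) = 40.38

40.38 dB


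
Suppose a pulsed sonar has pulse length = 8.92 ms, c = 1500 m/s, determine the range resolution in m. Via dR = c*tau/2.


dR = c*tau/2 = 1500 * 8.92e-3 / 2 = 6.69

6.69 m


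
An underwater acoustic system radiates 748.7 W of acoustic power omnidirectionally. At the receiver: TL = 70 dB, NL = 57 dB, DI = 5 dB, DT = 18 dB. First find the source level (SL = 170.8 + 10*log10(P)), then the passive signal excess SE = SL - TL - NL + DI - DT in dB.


Step 1: SL = 170.8 + 10*log10(748.7) = 199.54 dB
Step 2: SE = SL - TL - NL + DI - DT = 199.54 - 70 - 57 + 5 - 18 = 59.54

59.54 dB


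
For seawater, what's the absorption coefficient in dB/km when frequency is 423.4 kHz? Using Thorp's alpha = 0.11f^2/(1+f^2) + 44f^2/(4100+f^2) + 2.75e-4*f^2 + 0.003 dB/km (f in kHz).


f^2 = 179267.56
alpha = 0.11*179267.56/(1+179267.56) + 44*179267.56/(4100+179267.56) + 2.75e-4*179267.56 + 0.003 = 92.428

92.428 dB/km


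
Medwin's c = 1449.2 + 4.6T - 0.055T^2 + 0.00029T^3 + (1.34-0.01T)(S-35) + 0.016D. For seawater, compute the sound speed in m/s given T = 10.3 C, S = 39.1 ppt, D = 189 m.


1499.16 m/s


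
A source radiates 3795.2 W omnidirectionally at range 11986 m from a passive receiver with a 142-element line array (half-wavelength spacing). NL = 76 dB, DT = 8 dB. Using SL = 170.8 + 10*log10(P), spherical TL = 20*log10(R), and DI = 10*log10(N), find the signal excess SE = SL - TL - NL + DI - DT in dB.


62.54 dB


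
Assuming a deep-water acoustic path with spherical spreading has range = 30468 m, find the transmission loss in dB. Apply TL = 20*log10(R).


TL = 20*log10(30468) = 89.68

89.68 dB


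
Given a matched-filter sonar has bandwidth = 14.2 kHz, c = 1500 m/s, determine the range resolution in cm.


dR = c/(2*BW) = 1500 / (2 * 14.2e3) = 0.0528 m = 5.28 cm

5.28 cm


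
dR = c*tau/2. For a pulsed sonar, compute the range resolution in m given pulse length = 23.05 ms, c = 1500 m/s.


dR = c*tau/2 = 1500 * 23.05e-3 / 2 = 17.2875

17.2875 m


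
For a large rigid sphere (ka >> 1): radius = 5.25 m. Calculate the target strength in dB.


TS = 10*log10(5.25^2 / 4) = 10*log10(6.890625) = 8.38

8.38 dB


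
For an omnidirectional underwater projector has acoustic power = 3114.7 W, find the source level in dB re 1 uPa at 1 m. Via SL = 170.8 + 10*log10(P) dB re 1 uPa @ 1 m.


SL = 170.8 + 10*log10(3114.7) = 170.8 + 34.93 = 205.73

205.73 dB


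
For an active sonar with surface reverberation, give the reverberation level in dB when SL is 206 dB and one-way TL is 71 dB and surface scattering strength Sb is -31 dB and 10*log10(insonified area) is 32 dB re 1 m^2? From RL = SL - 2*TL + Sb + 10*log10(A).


RL = SL - 2*TL + Sb + 10*log10(A) = 206 - 2*71 + (-31) + 32 = 65

65 dB


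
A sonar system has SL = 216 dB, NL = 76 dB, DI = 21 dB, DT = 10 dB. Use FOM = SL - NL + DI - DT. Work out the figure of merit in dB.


FOM = SL - NL + DI - DT = 216 - 76 + 21 - 10 = 151

151 dB


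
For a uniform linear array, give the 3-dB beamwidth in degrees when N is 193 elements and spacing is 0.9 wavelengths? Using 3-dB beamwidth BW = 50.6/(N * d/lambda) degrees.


0.29 deg


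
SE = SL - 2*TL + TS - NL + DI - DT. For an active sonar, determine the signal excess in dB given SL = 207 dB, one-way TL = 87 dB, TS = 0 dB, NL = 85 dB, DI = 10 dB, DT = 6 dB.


SE = SL - 2*TL + TS - NL + DI - DT = 207 - 2*87 + (0) - 85 + 10 - 6 = -48

-48 dB


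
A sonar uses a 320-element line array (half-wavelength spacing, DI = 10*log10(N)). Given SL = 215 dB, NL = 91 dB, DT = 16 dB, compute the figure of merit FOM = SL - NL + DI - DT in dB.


Step 1: DI = 10*log10(320) = 25.05 dB
Step 2: FOM = SL - NL + DI - DT = 215 - 91 + 25.05 - 16 = 133.05

133.05 dB


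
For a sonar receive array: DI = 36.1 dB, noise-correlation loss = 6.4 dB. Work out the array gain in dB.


AG = DI - L_corr = 36.1 - 6.4 = 29.7

29.7 dB


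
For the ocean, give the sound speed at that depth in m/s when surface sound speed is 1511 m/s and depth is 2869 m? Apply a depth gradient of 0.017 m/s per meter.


1559.773 m/s


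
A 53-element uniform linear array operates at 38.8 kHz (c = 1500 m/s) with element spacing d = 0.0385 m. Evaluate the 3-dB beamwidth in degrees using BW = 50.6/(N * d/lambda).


0.96 deg


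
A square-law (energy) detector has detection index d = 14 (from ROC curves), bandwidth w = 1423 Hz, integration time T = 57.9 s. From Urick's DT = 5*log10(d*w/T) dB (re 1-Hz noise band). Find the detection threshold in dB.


DT = 5*log10(d*w/T) = 5*log10(14 * 1423 / 57.9) = 5*log10(344.08) = 12.68

12.68 dB


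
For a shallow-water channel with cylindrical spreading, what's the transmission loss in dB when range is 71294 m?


TL = 10*log10(71294) = 48.53

48.53 dB


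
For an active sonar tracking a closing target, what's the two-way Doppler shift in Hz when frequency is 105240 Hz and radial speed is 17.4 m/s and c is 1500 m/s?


2441.57 Hz


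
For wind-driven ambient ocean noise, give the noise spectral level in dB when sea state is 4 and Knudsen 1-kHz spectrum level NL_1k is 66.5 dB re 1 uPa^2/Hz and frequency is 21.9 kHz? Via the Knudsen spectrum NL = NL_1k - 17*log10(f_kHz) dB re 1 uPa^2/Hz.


NL = NL_1k - 17*log10(f_kHz) = 66.5 - 17*log10(21.9) = 66.5 - (22.79) = 43.71

43.71 dB


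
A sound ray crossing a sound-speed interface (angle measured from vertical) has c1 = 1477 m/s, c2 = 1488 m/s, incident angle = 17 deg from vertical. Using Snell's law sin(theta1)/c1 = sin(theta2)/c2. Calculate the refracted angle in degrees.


sin(theta2) = (c2/c1)*sin(theta1) = (1488/1477)*sin(17 deg) = 0.29455
theta2 = arcsin(0.29455) = 17.13

17.13 deg


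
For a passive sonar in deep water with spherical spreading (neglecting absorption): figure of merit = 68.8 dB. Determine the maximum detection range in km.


2.75 km


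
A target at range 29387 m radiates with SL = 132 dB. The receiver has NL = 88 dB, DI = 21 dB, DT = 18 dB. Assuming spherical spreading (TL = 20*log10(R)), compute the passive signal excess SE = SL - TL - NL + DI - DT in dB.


Step 1: TL = 20*log10(29387) = 89.36 dB
Step 2: SE = 132 - 89.36 - 88 + 21 - 18 = -42.36

-42.36 dB


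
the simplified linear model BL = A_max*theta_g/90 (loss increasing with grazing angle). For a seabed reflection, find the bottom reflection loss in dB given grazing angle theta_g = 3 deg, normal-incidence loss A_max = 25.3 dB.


0.84 dB


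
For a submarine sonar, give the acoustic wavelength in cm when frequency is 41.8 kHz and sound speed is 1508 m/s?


lambda = c/f = 1508 / 41800 = 0.0361 m = 3.61 cm

3.61 cm


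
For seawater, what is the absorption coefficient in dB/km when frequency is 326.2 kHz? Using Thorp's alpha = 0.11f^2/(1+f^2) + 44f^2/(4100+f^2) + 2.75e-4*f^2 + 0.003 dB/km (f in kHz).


f^2 = 106406.44
alpha = 0.11*106406.44/(1+106406.44) + 44*106406.44/(4100+106406.44) + 2.75e-4*106406.44 + 0.003 = 71.742

71.742 dB/km


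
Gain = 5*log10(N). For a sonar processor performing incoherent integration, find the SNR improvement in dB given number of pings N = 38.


Gain = 5*log10(38) = 7.9

7.9 dB


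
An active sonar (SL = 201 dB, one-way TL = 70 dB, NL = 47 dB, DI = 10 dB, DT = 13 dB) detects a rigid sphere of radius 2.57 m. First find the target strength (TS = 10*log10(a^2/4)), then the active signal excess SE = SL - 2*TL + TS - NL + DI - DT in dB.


Step 1: TS = 10*log10(2.57^2/4) = 2.18 dB
Step 2: SE = SL - 2*TL + TS - NL + DI - DT = 201 - 2*70 + (2.18) - 47 + 10 - 13 = 13.18

13.18 dB


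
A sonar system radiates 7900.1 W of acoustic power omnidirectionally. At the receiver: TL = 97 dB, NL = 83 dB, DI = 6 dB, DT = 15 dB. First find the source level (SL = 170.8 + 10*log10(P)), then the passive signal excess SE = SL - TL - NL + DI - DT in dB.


Step 1: SL = 170.8 + 10*log10(7900.1) = 209.78 dB
Step 2: SE = SL - TL - NL + DI - DT = 209.78 - 97 - 83 + 6 - 15 = 20.78

20.78 dB


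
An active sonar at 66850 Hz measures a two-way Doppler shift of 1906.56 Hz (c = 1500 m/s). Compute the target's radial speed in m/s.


21.39 m/s


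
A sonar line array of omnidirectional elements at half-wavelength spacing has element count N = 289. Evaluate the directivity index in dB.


DI = 10*log10(289) = 24.61

24.61 dB


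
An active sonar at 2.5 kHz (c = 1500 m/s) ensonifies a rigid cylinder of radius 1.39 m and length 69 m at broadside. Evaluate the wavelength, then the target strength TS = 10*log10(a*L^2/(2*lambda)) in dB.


Step 1: lambda = c/f = 1500/2500 = 0.6 m
Step 2: TS = 10*log10(a*L^2/(2*lambda)) = 10*log10(1.39*69^2/(2*0.6)) = 37.42

37.42 dB


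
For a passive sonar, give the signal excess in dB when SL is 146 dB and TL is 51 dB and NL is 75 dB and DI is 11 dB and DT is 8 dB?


SE = SL - TL - NL + DI - DT = 146 - 51 - 75 + 11 - 8 = 23

23 dB


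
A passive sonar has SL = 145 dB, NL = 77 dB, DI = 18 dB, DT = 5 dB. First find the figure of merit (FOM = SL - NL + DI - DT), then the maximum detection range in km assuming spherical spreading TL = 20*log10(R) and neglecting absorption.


Step 1: FOM = SL - NL + DI - DT = 145 - 77 + 18 - 5 = 81 dB
Step 2: at max range FOM = TL = 20*log10(R), so R = 10^(81/20) = 11220.18 m = 11.22 km

11.22 km


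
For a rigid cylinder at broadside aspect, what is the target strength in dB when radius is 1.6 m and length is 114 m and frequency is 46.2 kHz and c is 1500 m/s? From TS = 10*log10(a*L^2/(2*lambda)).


lambda = 1500/46200 = 0.03247 m
TS = 10*log10(1.6*114^2/(2*0.03247)) = 55.05

55.05 dB


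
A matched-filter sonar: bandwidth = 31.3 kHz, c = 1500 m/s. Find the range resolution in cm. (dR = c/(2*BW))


dR = c/(2*BW) = 1500 / (2 * 31.3e3) = 0.024 m = 2.4 cm

2.4 cm


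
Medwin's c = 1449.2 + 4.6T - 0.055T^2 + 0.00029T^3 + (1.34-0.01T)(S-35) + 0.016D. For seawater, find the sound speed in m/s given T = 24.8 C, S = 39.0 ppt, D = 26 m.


c = 1449.2 + 4.6*24.8 - 0.055*24.8^2 + 0.00029*24.8^3 + (1.34 - 0.01*24.8)*(39.0 - 35) + 0.016*26 = 1538.66

1538.66 m/s


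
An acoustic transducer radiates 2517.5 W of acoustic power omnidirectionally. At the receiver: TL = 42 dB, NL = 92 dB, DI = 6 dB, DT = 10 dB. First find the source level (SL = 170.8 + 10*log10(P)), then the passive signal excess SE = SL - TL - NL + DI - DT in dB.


Step 1: SL = 170.8 + 10*log10(2517.5) = 204.81 dB
Step 2: SE = SL - TL - NL + DI - DT = 204.81 - 42 - 92 + 6 - 10 = 66.81

66.81 dB


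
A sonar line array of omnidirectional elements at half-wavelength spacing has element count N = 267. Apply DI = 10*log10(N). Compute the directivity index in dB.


24.27 dB


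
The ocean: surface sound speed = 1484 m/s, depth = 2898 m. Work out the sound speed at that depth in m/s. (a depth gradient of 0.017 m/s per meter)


c = 1484 + 0.017 * 2898 = 1533.266

1533.266 m/s


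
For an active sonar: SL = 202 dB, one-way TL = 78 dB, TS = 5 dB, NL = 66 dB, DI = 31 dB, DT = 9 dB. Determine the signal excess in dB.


SE = SL - 2*TL + TS - NL + DI - DT = 202 - 2*78 + (5) - 66 + 31 - 9 = 7

7 dB


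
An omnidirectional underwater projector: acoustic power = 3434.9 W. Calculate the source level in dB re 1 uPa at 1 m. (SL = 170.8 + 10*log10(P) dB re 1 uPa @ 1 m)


SL = 170.8 + 10*log10(3434.9) = 170.8 + 35.36 = 206.16

206.16 dB


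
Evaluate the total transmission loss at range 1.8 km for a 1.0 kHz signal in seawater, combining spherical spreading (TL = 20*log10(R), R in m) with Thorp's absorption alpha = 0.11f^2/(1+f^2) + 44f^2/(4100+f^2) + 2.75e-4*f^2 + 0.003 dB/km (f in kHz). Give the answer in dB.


Step 1 (Thorp): alpha = 0.11*1.0/(1+1.0) + 44*1.0/(4100+1.0) + 2.75e-4*1.0 + 0.003 = 0.069 dB/km
Step 2: TL_spread = 20*log10(1800) = 65.11 dB
Step 3: TL_abs = alpha*R = 0.069 * 1.8 = 0.12 dB
Step 4: TL_total = 65.11 + 0.12 = 65.23

65.23 dB


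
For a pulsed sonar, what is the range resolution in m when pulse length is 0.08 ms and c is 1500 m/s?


0.06 m


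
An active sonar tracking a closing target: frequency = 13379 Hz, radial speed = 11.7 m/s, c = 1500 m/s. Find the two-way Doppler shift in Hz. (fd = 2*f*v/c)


fd = 2*f*v/c = 2 * 13379 * 11.7 / 1500 = 208.71

208.71 Hz


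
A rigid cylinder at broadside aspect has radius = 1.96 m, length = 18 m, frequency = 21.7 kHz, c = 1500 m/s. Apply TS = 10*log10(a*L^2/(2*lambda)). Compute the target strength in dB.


36.62 dB


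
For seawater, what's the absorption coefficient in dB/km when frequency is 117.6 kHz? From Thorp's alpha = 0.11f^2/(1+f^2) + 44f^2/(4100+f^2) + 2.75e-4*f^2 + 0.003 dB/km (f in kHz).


37.855 dB/km


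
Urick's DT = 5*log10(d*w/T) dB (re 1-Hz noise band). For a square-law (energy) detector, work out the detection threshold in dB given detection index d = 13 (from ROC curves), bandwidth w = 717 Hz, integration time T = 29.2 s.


12.52 dB


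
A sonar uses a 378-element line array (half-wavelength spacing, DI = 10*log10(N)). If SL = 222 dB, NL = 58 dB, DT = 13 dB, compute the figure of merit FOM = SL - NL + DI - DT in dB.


Step 1: DI = 10*log10(378) = 25.77 dB
Step 2: FOM = SL - NL + DI - DT = 222 - 58 + 25.77 - 13 = 176.77

176.77 dB


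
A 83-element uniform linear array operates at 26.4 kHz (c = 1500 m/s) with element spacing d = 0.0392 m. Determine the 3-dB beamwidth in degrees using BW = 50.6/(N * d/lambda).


Step 1: lambda = 1500/26400 = 0.05682 m
Step 2: d/lambda = 0.0392/0.05682 = 0.6899
Step 3: BW = 50.6/(N * d/lambda) = 50.6/(83 * 0.6899) = 0.88

0.88 deg


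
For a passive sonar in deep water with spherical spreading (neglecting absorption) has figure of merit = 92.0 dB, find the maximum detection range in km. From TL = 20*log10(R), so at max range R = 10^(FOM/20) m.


39.81 km


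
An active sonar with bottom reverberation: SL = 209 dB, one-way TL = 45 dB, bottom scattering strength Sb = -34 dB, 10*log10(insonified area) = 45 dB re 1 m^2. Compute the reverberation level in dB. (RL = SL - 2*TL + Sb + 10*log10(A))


130 dB


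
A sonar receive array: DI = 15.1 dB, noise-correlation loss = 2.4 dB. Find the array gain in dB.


AG = DI - L_corr = 15.1 - 2.4 = 12.7

12.7 dB


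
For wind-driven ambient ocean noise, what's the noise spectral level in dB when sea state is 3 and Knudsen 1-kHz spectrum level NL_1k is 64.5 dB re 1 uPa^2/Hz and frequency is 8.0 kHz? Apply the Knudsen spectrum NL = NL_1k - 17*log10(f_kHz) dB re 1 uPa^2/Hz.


49.15 dB


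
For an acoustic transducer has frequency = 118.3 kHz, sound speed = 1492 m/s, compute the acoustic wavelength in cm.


lambda = c/f = 1492 / 118300 = 0.0126 m = 1.26 cm

1.26 cm


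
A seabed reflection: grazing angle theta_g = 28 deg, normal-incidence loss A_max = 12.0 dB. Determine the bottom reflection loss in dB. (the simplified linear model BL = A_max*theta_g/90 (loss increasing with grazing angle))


BL = A_max * theta_g / 90 = 12.0 * 28 / 90 = 3.73

3.73 dB


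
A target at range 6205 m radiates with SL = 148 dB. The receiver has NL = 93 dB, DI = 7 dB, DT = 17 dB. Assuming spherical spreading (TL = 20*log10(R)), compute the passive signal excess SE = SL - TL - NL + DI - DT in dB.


Step 1: TL = 20*log10(6205) = 75.85 dB
Step 2: SE = 148 - 75.85 - 93 + 7 - 17 = -30.85

-30.85 dB


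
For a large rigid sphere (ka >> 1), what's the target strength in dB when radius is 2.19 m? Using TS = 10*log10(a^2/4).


TS = 10*log10(2.19^2 / 4) = 10*log10(1.199025) = 0.79

0.79 dB


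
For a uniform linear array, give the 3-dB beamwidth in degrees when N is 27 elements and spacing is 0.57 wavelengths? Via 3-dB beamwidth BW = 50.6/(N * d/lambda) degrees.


BW = 50.6 / (27 * 0.57) = 50.6 / 15.39 = 3.29

3.29 deg


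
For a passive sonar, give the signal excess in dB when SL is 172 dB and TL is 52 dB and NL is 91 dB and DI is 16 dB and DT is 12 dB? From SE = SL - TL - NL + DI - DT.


33 dB


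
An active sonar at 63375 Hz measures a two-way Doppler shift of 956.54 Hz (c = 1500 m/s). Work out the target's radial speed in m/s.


From fd = 2*f*v/c, v = c*fd/(2*f) = 1500 * 956.54 / (2*63375) = 11.32

11.32 m/s


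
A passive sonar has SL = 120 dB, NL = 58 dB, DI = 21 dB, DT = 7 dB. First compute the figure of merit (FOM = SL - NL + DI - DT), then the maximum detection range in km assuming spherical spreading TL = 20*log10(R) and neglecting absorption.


Step 1: FOM = SL - NL + DI - DT = 120 - 58 + 21 - 7 = 76 dB
Step 2: at max range FOM = TL = 20*log10(R), so R = 10^(76/20) = 6309.57 m = 6.31 km

6.31 km


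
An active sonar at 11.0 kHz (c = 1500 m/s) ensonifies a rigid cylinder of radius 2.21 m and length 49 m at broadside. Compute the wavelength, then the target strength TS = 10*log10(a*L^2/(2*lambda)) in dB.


Step 1: lambda = c/f = 1500/11000 = 0.13636 m
Step 2: TS = 10*log10(a*L^2/(2*lambda)) = 10*log10(2.21*49^2/(2*0.13636)) = 42.89

42.89 dB


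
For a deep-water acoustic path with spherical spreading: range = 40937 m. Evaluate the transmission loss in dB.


TL = 20*log10(40937) = 92.24

92.24 dB


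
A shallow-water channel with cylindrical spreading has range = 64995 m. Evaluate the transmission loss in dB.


TL = 10*log10(64995) = 48.13

48.13 dB


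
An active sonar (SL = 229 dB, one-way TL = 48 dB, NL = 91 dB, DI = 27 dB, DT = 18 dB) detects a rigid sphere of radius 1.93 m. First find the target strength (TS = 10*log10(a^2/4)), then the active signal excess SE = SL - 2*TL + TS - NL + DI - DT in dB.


Step 1: TS = 10*log10(1.93^2/4) = -0.31 dB
Step 2: SE = SL - 2*TL + TS - NL + DI - DT = 229 - 2*48 + (-0.31) - 91 + 27 - 18 = 50.69

50.69 dB


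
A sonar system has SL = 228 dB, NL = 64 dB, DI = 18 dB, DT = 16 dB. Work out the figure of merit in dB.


FOM = SL - NL + DI - DT = 228 - 64 + 18 - 16 = 166

166 dB


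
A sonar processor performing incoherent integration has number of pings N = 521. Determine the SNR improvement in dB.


13.58 dB


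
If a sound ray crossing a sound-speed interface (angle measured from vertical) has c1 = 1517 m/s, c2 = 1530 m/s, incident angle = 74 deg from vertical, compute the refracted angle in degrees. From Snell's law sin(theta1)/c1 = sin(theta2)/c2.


sin(theta2) = (c2/c1)*sin(theta1) = (1530/1517)*sin(74 deg) = 0.9695
theta2 = arcsin(0.9695) = 75.81

75.81 deg


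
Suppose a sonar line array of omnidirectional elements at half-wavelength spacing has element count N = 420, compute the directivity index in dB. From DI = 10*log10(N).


DI = 10*log10(420) = 26.23

26.23 dB


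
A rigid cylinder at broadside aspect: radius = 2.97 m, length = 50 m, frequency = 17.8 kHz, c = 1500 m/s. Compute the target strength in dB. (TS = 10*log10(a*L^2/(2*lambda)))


lambda = 1500/17800 = 0.08427 m
TS = 10*log10(2.97*50^2/(2*0.08427)) = 46.44

46.44 dB


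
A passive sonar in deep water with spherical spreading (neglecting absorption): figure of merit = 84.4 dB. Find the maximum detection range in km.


16.6 km


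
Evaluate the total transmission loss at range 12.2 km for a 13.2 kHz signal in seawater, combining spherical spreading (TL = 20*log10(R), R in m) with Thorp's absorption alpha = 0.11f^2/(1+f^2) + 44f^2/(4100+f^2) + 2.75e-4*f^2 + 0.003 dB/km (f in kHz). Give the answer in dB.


105.57 dB


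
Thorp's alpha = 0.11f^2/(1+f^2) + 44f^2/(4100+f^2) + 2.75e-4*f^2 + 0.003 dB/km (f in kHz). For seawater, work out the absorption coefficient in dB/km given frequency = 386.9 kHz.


f^2 = 149691.61
alpha = 0.11*149691.61/(1+149691.61) + 44*149691.61/(4100+149691.61) + 2.75e-4*149691.61 + 0.003 = 84.105

84.105 dB/km


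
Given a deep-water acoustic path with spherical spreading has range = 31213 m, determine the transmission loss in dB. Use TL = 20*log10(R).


TL = 20*log10(31213) = 89.89

89.89 dB


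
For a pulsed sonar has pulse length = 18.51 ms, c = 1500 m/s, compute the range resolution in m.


13.8825 m


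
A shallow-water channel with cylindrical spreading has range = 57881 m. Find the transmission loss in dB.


TL = 10*log10(57881) = 47.63

47.63 dB


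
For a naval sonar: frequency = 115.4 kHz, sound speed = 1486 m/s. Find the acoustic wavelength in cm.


lambda = c/f = 1486 / 115400 = 0.0129 m = 1.29 cm

1.29 cm


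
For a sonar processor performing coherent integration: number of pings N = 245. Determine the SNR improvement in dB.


Gain = 10*log10(245) = 23.89

23.89 dB


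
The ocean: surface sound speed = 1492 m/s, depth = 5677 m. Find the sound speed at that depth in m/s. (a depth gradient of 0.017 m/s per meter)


c = 1492 + 0.017 * 5677 = 1588.509

1588.509 m/s


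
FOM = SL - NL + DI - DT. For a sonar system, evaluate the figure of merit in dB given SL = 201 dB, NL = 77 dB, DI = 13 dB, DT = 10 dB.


FOM = SL - NL + DI - DT = 201 - 77 + 13 - 10 = 127

127 dB


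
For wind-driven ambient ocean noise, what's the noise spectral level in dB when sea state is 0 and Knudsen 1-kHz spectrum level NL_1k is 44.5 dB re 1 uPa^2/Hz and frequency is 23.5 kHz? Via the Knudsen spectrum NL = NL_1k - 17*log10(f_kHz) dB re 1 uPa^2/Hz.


NL = NL_1k - 17*log10(f_kHz) = 44.5 - 17*log10(23.5) = 44.5 - (23.31) = 21.19

21.19 dB


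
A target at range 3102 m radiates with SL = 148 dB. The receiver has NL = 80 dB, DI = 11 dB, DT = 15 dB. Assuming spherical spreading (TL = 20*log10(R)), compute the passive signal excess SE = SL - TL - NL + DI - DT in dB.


Step 1: TL = 20*log10(3102) = 69.83 dB
Step 2: SE = 148 - 69.83 - 80 + 11 - 15 = -5.83

-5.83 dB


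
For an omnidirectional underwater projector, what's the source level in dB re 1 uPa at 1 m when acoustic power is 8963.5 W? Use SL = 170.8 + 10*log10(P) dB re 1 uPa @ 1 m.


210.32 dB


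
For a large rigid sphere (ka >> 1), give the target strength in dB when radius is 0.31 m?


TS = 10*log10(0.31^2 / 4) = 10*log10(0.024025) = -16.19

-16.19 dB


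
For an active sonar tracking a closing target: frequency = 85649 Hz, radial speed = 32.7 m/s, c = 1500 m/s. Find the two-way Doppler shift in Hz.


fd = 2*f*v/c = 2 * 85649 * 32.7 / 1500 = 3734.3

3734.3 Hz


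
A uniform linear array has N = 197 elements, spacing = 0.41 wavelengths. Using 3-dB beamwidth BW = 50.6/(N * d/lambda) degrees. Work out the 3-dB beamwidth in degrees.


BW = 50.6 / (197 * 0.41) = 50.6 / 80.77 = 0.63

0.63 deg


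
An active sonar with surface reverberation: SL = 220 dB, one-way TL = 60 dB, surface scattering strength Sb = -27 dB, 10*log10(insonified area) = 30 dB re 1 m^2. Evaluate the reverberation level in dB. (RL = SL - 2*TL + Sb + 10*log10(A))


RL = SL - 2*TL + Sb + 10*log10(A) = 220 - 2*60 + (-27) + 30 = 103

103 dB


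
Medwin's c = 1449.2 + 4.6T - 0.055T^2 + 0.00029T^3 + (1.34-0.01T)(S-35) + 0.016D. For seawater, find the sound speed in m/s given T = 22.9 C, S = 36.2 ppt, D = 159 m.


c = 1449.2 + 4.6*22.9 - 0.055*22.9^2 + 0.00029*22.9^3 + (1.34 - 0.01*22.9)*(36.2 - 35) + 0.016*159 = 1533.06

1533.06 m/s


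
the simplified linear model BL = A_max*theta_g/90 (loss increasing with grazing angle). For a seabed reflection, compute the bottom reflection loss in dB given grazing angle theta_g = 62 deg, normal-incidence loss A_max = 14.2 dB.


BL = A_max * theta_g / 90 = 14.2 * 62 / 90 = 9.78

9.78 dB


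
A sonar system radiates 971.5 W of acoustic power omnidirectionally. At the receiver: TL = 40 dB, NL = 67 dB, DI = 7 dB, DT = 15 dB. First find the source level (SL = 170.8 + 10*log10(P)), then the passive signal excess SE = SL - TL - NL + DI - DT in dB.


Step 1: SL = 170.8 + 10*log10(971.5) = 200.67 dB
Step 2: SE = SL - TL - NL + DI - DT = 200.67 - 40 - 67 + 7 - 15 = 85.67

85.67 dB


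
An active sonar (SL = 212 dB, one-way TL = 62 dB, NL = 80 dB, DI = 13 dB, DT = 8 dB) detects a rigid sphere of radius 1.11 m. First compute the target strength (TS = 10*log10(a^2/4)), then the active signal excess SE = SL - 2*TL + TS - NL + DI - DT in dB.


Step 1: TS = 10*log10(1.11^2/4) = -5.11 dB
Step 2: SE = SL - 2*TL + TS - NL + DI - DT = 212 - 2*62 + (-5.11) - 80 + 13 - 8 = 7.89

7.89 dB


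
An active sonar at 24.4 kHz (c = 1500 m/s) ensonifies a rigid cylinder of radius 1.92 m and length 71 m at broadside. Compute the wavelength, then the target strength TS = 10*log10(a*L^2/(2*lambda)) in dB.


Step 1: lambda = c/f = 1500/24400 = 0.06148 m
Step 2: TS = 10*log10(a*L^2/(2*lambda)) = 10*log10(1.92*71^2/(2*0.06148)) = 48.96

48.96 dB


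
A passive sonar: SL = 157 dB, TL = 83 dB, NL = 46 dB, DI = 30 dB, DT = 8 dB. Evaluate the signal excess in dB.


SE = SL - TL - NL + DI - DT = 157 - 83 - 46 + 30 - 8 = 50

50 dB


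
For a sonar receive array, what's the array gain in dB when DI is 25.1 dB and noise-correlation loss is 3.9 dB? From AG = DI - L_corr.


AG = DI - L_corr = 25.1 - 3.9 = 21.2

21.2 dB


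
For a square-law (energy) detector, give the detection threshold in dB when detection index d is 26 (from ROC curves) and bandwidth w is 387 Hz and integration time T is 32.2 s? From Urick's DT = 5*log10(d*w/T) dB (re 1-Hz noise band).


DT = 5*log10(d*w/T) = 5*log10(26 * 387 / 32.2) = 5*log10(312.48) = 12.47

12.47 dB


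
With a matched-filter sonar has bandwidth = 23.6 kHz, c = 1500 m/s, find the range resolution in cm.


dR = c/(2*BW) = 1500 / (2 * 23.6e3) = 0.0318 m = 3.18 cm

3.18 cm


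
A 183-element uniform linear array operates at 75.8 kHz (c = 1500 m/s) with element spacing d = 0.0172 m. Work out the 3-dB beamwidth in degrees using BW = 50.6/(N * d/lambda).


Step 1: lambda = 1500/75800 = 0.01979 m
Step 2: d/lambda = 0.0172/0.01979 = 0.8691
Step 3: BW = 50.6/(N * d/lambda) = 50.6/(183 * 0.8691) = 0.32

0.32 deg


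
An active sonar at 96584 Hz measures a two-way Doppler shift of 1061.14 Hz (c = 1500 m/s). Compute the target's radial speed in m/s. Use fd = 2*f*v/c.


From fd = 2*f*v/c, v = c*fd/(2*f) = 1500 * 1061.14 / (2*96584) = 8.24

8.24 m/s


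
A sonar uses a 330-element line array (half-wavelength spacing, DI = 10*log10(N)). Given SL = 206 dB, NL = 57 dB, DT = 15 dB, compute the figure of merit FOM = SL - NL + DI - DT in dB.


159.19 dB


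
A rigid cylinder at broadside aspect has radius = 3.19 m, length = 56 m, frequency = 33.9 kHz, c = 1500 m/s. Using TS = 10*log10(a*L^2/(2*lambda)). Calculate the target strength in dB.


50.53 dB


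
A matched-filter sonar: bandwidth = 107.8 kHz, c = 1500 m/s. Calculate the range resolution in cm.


0.7 cm


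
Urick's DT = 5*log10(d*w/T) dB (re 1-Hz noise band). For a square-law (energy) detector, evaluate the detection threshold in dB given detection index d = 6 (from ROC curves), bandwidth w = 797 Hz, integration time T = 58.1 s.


DT = 5*log10(d*w/T) = 5*log10(6 * 797 / 58.1) = 5*log10(82.31) = 9.58

9.58 dB


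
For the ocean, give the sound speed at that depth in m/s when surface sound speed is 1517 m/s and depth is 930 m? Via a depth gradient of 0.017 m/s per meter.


1532.81 m/s


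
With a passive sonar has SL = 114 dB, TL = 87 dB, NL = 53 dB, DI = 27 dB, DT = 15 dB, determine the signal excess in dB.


-14 dB


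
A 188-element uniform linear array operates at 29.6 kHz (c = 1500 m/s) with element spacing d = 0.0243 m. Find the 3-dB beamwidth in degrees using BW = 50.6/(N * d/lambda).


0.56 deg
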